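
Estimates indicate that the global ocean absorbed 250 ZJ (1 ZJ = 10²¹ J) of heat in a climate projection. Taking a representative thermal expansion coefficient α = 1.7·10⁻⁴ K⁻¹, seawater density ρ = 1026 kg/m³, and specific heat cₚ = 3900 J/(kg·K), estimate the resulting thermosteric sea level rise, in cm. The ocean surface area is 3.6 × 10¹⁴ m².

Per unit area: Q = 250×10²¹ / (3.6×10¹⁴) ≈ 6.944×10⁸ J/m²
Δh = αQ/(ρcₚ) = 1.7×10⁻⁴ × 6.944×10⁸ / (1026 × 3900) ≈ 0.029502 m

about 2.95 cm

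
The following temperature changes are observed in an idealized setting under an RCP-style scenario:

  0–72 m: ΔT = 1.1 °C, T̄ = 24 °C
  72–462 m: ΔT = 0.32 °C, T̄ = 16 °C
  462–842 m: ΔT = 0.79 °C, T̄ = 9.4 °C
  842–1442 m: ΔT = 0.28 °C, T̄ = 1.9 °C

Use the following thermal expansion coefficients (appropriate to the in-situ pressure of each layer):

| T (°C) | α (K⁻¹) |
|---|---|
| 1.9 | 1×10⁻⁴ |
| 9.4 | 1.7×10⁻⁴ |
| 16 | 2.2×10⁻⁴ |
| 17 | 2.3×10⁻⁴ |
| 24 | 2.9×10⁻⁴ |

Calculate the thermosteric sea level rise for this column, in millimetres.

Layer 1 at 24 °C → α = 2.9×10⁻⁴ K⁻¹
Layer 2 at 16 °C → α = 2.2×10⁻⁴ K⁻¹
Layer 3 at 9.4 °C → α = 1.7×10⁻⁴ K⁻¹
Layer 4 at 1.9 °C → α = 1×10⁻⁴ K⁻¹
Layer 1: 1.1 × 2.9×10⁻⁴ × 72 = 0.022968 m
390 × 0.32 × 2.2×10⁻⁴ = 0.027456 m
Layer 3: 380 × 0.79 × 1.7×10⁻⁴ = 0.051034 m
600 × 0.28 × 1×10⁻⁴ = 0.01680 m
Δh = 0.022968 + 0.027456 + 0.051034 + 0.01680 = 0.118258 m ≈ 118 mm

118 mm of thermosteric rise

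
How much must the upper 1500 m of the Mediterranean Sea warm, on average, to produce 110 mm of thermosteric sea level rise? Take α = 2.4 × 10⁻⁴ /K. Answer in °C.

ΔT ≈ 0.306 °C

ΔT = Δh/(αH) = 0.11 / (2.4×10⁻⁴ × 1500) ≈ 0.3056 °C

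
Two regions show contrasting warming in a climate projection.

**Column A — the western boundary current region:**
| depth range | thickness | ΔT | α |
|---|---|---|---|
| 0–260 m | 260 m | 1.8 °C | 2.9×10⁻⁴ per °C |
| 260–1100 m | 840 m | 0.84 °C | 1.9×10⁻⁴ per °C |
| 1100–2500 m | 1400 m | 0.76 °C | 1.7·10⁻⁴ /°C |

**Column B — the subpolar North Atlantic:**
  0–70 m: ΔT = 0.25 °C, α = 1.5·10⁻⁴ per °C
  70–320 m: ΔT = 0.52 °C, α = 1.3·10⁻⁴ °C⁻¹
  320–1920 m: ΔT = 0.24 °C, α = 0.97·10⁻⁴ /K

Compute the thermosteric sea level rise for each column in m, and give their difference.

Δh_A ≈ 0.451 m, Δh_B ≈ 0.0568 m; difference ≈ 0.394 m

A Layer 1: 260 × 2.9×10⁻⁴ × 1.8 = 0.13572 m
A 260–1100 m: 840 × 1.9×10⁻⁴ × 0.84 = 0.134064 m
A 1100–2500 m: 1400 × 1.7×10⁻⁴ × 0.76 = 0.18088 m
A total: 0.450664 m
B Layer 1: 0.25 × 1.5×10⁻⁴ × 70 = 0.002625 m
B 1.3×10⁻⁴ × 0.52 × 250 = 0.01690 m
B 320–1920 m: 0.24 × 1600 × 0.97×10⁻⁴ = 0.037248 m
B total: 0.056773 m
Difference: 0.450664 − 0.056773 = 0.393891 m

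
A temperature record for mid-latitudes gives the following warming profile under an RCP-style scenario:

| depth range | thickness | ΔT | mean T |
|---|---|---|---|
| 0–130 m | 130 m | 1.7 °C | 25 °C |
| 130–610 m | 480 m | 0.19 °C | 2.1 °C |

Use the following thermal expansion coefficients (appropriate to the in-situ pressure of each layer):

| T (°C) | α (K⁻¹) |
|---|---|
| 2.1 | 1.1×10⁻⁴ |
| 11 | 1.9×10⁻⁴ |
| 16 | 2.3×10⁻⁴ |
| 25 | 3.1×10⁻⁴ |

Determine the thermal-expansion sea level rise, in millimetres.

78.5 mm of thermosteric rise

Layer 1 at 25 °C → α = 3.1×10⁻⁴ K⁻¹
Layer 2 at 2.1 °C → α = 1.1×10⁻⁴ K⁻¹
0–130 m: 3.1×10⁻⁴ × 1.7 × 130 = 0.06851 m
1.1×10⁻⁴ × 0.19 × 480 = 0.010032 m
Δh = 0.06851 + 0.010032 = 0.078542 m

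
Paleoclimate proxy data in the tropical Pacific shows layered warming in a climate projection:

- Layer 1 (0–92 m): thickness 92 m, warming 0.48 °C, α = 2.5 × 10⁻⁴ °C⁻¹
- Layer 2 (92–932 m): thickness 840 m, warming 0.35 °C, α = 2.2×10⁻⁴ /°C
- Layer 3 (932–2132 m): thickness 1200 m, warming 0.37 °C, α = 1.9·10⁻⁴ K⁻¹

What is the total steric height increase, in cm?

about 16.0 cm

2.5×10⁻⁴ × 92 × 0.48 = 0.01104 m
2.2×10⁻⁴ × 840 × 0.35 = 0.06468 m
0.37 × 1.9×10⁻⁴ × 1200 = 0.08436 m
Δh = 0.01104 + 0.06468 + 0.08436 = 0.16008 m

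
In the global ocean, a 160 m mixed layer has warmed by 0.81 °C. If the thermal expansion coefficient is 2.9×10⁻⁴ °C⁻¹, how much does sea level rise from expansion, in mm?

Δh = αΔT·H = 2.9×10⁻⁴ × 0.81 × 160 = 0.037584 m

38 mm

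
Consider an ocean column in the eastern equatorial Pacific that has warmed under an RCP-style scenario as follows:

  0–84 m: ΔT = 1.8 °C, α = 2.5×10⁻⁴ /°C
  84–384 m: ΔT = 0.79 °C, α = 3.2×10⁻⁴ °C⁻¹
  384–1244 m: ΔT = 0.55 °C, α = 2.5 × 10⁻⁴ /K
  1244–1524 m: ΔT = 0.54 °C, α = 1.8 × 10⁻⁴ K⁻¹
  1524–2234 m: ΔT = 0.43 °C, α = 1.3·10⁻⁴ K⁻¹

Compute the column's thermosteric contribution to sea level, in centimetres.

29.9 cm of thermosteric rise

0–84 m: 84 × 1.8 × 2.5×10⁻⁴ = 0.03780 m
0.79 × 3.2×10⁻⁴ × 300 = 0.07584 m
Layer 3: 2.5×10⁻⁴ × 860 × 0.55 = 0.11825 m
0.54 × 280 × 1.8×10⁻⁴ = 0.027216 m
710 × 1.3×10⁻⁴ × 0.43 = 0.039689 m
Δh = 0.03780 + 0.07584 + 0.11825 + 0.027216 + 0.039689 = 0.298795 m ≈ 29.9 cm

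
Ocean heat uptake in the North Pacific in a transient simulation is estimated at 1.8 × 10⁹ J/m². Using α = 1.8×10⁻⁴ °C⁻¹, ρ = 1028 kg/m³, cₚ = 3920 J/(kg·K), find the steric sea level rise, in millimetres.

about 80 mm

Δh = αQ/(ρcₚ) = 1.8×10⁻⁴ × 1.8×10⁹ / (1028 × 3920) ≈ 0.080402 m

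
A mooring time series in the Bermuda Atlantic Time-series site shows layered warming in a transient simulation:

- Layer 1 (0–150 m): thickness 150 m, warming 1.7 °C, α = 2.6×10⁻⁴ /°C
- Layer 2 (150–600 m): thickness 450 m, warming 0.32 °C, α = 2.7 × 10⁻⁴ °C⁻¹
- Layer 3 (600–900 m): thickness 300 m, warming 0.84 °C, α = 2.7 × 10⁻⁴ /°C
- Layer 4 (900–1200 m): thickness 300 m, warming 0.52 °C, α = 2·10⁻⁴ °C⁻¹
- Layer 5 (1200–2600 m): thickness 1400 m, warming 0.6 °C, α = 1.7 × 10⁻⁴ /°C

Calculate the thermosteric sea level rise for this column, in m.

Δh = 0.35 m

Layer 1: 2.6×10⁻⁴ × 150 × 1.7 = 0.06630 m
Layer 2: 0.32 × 2.7×10⁻⁴ × 450 = 0.03888 m
300 × 0.84 × 2.7×10⁻⁴ = 0.06804 m
0.52 × 300 × 2×10⁻⁴ = 0.03120 m
Layer 5: 0.6 × 1.7×10⁻⁴ × 1400 = 0.14280 m
Δh = 0.06630 + 0.03888 + 0.06804 + 0.03120 + 0.14280 = 0.34722 m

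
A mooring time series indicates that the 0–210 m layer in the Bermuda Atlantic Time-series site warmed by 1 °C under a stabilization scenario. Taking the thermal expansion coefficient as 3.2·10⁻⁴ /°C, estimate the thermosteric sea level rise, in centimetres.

Δh ≈ 6.72 cm

Δh = αΔT·H = 3.2×10⁻⁴ × 1 × 210 = 0.06720 m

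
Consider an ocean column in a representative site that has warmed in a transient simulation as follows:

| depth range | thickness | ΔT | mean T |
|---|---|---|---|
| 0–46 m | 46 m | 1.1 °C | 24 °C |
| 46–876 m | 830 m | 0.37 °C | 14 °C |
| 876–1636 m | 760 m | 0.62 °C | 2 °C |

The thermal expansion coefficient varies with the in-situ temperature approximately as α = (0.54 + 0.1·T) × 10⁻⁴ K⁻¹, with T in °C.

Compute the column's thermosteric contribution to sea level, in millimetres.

110 mm

Layer 1: α = (0.54 + 0.1×24)×10⁻⁴ = 2.94×10⁻⁴ K⁻¹
Layer 2: α = (0.54 + 0.1×14)×10⁻⁴ = 1.94×10⁻⁴ K⁻¹
Layer 3: α = (0.54 + 0.1×2)×10⁻⁴ = 0.74×10⁻⁴ K⁻¹
Layer 1: 46 × 2.94×10⁻⁴ × 1.1 = 0.0148764 m
830 × 1.94×10⁻⁴ × 0.37 = 0.0595774 m
876–1636 m: 0.74×10⁻⁴ × 0.62 × 760 = 0.0348688 m
Δh = 0.0148764 + 0.0595774 + 0.0348688 = 0.1093226 m ≈ 110 mm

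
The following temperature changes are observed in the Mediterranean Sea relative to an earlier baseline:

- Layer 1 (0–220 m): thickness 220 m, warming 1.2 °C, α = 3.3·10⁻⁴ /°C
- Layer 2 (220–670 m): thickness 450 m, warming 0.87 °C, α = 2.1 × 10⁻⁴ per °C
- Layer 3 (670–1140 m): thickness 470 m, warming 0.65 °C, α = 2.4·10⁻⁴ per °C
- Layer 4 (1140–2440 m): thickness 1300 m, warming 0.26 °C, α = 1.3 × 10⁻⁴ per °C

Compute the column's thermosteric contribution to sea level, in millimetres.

0–220 m: 3.3×10⁻⁴ × 220 × 1.2 = 0.08712 m
220–670 m: 0.87 × 2.1×10⁻⁴ × 450 = 0.082215 m
670–1140 m: 470 × 0.65 × 2.4×10⁻⁴ = 0.07332 m
Layer 4: 1.3×10⁻⁴ × 0.26 × 1300 = 0.04394 m
Δh = 0.08712 + 0.082215 + 0.07332 + 0.04394 = 0.286595 m

Δh ≈ 287 mm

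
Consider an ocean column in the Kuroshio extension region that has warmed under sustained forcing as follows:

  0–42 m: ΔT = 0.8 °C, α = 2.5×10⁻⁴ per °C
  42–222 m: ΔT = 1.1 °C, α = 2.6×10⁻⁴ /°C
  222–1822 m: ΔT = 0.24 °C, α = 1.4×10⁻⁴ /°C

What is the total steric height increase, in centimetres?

Δh ≈ 11 cm

Layer 1: 42 × 2.5×10⁻⁴ × 0.8 = 0.00840 m
Layer 2: 2.6×10⁻⁴ × 1.1 × 180 = 0.05148 m
222–1822 m: 1.4×10⁻⁴ × 0.24 × 1600 = 0.05376 m
Δh = 0.00840 + 0.05148 + 0.05376 = 0.11364 m ≈ 11 cm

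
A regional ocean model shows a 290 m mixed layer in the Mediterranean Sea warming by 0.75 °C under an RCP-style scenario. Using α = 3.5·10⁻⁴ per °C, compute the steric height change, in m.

0.0761 m

Δh = αΔT·H = 3.5×10⁻⁴ × 0.75 × 290 = 0.076125 m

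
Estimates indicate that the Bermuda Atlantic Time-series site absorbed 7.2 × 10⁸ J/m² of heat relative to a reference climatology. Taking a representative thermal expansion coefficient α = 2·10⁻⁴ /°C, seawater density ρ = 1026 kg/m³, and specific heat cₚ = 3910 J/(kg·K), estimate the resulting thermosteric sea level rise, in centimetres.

Δh = αQ/(ρcₚ) = 2×10⁻⁴ × 7.2×10⁸ / (1026 × 3910) ≈ 0.035895 m

Δh ≈ 3.59 cm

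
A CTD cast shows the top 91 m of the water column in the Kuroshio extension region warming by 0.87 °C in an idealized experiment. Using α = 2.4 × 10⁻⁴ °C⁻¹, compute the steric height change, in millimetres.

Δh = αΔT·H = 2.4×10⁻⁴ × 0.87 × 91 = 0.0190008 m

19.0 mm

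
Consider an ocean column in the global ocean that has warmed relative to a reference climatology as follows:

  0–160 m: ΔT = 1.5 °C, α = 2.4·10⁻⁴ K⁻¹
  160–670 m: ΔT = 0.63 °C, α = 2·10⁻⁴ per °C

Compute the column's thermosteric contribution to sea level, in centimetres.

0–160 m: 1.5 × 2.4×10⁻⁴ × 160 = 0.05760 m
2×10⁻⁴ × 510 × 0.63 = 0.06426 m
Δh = 0.05760 + 0.06426 = 0.12186 m ≈ 12.2 cm

12.2 cm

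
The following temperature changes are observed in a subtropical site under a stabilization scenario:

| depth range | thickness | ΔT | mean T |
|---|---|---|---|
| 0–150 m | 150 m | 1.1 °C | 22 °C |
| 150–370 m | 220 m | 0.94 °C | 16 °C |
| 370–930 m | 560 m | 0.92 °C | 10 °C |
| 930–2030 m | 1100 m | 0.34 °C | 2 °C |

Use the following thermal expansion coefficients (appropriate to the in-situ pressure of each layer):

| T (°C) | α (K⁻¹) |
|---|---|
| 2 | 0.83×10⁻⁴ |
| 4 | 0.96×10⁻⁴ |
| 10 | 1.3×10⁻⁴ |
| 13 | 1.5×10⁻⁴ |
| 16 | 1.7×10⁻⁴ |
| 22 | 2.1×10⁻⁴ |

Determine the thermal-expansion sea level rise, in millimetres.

170 mm of thermosteric rise

Layer 1 at 22 °C → α = 2.1×10⁻⁴ K⁻¹
Layer 2 at 16 °C → α = 1.7×10⁻⁴ K⁻¹
Layer 3 at 10 °C → α = 1.3×10⁻⁴ K⁻¹
Layer 4 at 2 °C → α = 0.83×10⁻⁴ K⁻¹
0–150 m: 150 × 1.1 × 2.1×10⁻⁴ = 0.03465 m
0.94 × 220 × 1.7×10⁻⁴ = 0.035156 m
560 × 0.92 × 1.3×10⁻⁴ = 0.066976 m
Layer 4: 0.34 × 0.83×10⁻⁴ × 1100 = 0.031042 m
Δh = 0.03465 + 0.035156 + 0.066976 + 0.031042 = 0.167824 m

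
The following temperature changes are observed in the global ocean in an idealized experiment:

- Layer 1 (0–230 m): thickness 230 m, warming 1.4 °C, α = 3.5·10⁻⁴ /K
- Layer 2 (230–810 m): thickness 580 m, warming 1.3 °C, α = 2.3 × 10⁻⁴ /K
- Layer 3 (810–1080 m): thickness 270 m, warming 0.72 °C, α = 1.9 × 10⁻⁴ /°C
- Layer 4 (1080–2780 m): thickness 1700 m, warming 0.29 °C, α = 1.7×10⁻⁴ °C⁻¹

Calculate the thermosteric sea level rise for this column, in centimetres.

0–230 m: 3.5×10⁻⁴ × 230 × 1.4 = 0.11270 m
2.3×10⁻⁴ × 580 × 1.3 = 0.17342 m
0.72 × 270 × 1.9×10⁻⁴ = 0.036936 m
1080–2780 m: 1700 × 0.29 × 1.7×10⁻⁴ = 0.08381 m
Δh = 0.11270 + 0.17342 + 0.036936 + 0.08381 = 0.406866 m

Δh = 40.7 cm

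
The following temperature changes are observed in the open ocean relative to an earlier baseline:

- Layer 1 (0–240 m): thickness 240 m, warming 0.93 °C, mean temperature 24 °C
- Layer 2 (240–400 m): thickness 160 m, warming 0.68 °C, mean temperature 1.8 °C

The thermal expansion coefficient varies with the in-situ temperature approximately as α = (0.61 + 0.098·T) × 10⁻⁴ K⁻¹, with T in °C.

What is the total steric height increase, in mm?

74.7 mm

Layer 1: α = (0.61 + 0.098×24)×10⁻⁴ = 2.962×10⁻⁴ K⁻¹
Layer 2: α = (0.61 + 0.098×1.8)×10⁻⁴ = 0.7864×10⁻⁴ K⁻¹
240 × 0.93 × 2.962×10⁻⁴ = 0.06611184 m
0.68 × 160 × 0.7864×10⁻⁴ = 0.008556032 m
Δh = 0.06611184 + 0.008556032 = 0.074667872 m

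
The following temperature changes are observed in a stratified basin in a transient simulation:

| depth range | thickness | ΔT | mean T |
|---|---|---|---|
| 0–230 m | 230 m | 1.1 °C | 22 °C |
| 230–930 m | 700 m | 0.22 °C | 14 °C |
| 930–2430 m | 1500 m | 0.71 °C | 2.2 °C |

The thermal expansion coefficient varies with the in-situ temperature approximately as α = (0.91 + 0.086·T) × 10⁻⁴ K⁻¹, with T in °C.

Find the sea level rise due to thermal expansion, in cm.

22.1 cm

Layer 1: α = (0.91 + 0.086×22)×10⁻⁴ = 2.802×10⁻⁴ K⁻¹
Layer 2: α = (0.91 + 0.086×14)×10⁻⁴ = 2.114×10⁻⁴ K⁻¹
Layer 3: α = (0.91 + 0.086×2.2)×10⁻⁴ = 1.0992×10⁻⁴ K⁻¹
0–230 m: 1.1 × 2.802×10⁻⁴ × 230 = 0.0708906 m
230–930 m: 700 × 2.114×10⁻⁴ × 0.22 = 0.0325556 m
Layer 3: 1.0992×10⁻⁴ × 0.71 × 1500 = 0.1170648 m
Δh = 0.0708906 + 0.0325556 + 0.1170648 = 0.220511 m ≈ 22.1 cm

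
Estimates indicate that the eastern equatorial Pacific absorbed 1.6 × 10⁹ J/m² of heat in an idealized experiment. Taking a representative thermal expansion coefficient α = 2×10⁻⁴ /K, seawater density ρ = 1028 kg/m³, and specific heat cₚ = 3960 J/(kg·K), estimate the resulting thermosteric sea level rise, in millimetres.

Δh ≈ 78.6 mm

Δh = αQ/(ρcₚ) = 2×10⁻⁴ × 1.6×10⁹ / (1028 × 3960) ≈ 0.078607 m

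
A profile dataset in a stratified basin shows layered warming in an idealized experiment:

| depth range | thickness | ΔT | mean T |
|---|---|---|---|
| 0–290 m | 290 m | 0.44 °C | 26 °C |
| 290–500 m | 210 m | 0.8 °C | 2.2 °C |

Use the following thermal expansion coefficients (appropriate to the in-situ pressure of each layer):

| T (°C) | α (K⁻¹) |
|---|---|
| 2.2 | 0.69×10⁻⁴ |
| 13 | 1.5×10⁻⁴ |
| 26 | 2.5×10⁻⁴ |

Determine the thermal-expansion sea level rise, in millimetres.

43.5 mm of thermosteric rise

Layer 1 at 26 °C → α = 2.5×10⁻⁴ K⁻¹
Layer 2 at 2.2 °C → α = 0.69×10⁻⁴ K⁻¹
0–290 m: 290 × 0.44 × 2.5×10⁻⁴ = 0.03190 m
290–500 m: 0.8 × 0.69×10⁻⁴ × 210 = 0.011592 m
Δh = 0.03190 + 0.011592 = 0.043492 m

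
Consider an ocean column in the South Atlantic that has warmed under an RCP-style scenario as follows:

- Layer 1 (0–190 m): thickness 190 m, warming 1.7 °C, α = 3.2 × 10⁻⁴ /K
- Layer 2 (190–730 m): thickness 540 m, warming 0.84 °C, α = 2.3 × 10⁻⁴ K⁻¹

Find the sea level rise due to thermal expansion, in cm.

Δh ≈ 21 cm

0–190 m: 3.2×10⁻⁴ × 1.7 × 190 = 0.10336 m
190–730 m: 540 × 2.3×10⁻⁴ × 0.84 = 0.104328 m
Δh = 0.10336 + 0.104328 = 0.207688 m ≈ 21 cm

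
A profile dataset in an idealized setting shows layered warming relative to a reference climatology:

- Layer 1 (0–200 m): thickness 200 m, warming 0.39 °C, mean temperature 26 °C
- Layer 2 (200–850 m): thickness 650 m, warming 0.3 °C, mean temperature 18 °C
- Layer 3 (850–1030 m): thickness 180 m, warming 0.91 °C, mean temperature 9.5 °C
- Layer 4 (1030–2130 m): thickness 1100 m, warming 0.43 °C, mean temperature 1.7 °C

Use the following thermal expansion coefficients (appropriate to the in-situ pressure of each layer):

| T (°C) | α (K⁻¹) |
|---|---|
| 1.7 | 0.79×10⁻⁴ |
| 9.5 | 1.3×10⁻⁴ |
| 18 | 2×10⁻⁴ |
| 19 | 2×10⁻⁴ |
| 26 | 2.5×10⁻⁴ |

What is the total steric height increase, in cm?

Layer 1 at 26 °C → α = 2.5×10⁻⁴ K⁻¹
Layer 2 at 18 °C → α = 2×10⁻⁴ K⁻¹
Layer 3 at 9.5 °C → α = 1.3×10⁻⁴ K⁻¹
Layer 4 at 1.7 °C → α = 0.79×10⁻⁴ K⁻¹
0–200 m: 0.39 × 2.5×10⁻⁴ × 200 = 0.01950 m
200–850 m: 650 × 0.3 × 2×10⁻⁴ = 0.03900 m
850–1030 m: 1.3×10⁻⁴ × 0.91 × 180 = 0.021294 m
0.79×10⁻⁴ × 0.43 × 1100 = 0.037367 m
Δh = 0.01950 + 0.03900 + 0.021294 + 0.037367 = 0.117161 m

12 cm of thermosteric rise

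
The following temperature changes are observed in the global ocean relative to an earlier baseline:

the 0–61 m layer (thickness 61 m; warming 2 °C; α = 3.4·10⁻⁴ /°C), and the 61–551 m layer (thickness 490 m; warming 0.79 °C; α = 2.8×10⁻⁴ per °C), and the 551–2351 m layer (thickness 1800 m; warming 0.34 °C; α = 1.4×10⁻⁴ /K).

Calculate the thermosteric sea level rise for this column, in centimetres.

23.6 cm of thermosteric rise

0–61 m: 3.4×10⁻⁴ × 61 × 2 = 0.04148 m
2.8×10⁻⁴ × 490 × 0.79 = 0.108388 m
1.4×10⁻⁴ × 0.34 × 1800 = 0.08568 m
Δh = 0.04148 + 0.108388 + 0.08568 = 0.235548 m ≈ 23.6 cm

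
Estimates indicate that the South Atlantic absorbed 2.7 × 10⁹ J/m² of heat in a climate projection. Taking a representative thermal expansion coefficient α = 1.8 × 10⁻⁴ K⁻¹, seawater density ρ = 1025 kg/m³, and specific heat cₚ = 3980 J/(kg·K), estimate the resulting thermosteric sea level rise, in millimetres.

Δh = αQ/(ρcₚ) = 1.8×10⁻⁴ × 2.7×10⁹ / (1025 × 3980) ≈ 0.11913 m

120 mm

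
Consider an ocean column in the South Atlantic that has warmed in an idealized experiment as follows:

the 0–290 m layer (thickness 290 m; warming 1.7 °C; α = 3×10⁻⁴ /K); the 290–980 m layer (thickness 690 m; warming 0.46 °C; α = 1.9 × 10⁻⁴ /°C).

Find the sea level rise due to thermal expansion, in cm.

21 cm

0–290 m: 3×10⁻⁴ × 1.7 × 290 = 0.14790 m
690 × 0.46 × 1.9×10⁻⁴ = 0.060306 m
Δh = 0.14790 + 0.060306 = 0.208206 m ≈ 21 cm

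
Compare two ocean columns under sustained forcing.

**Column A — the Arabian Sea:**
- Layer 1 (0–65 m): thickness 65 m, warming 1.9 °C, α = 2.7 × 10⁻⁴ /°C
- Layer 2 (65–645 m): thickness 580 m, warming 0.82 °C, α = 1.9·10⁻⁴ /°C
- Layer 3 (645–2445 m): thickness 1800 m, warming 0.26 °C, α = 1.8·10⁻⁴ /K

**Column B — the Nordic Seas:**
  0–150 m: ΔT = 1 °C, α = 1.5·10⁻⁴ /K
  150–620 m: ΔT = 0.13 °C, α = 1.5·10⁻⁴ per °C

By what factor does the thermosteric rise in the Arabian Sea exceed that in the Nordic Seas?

6.6

A 0–65 m: 65 × 2.7×10⁻⁴ × 1.9 = 0.033345 m
A 65–645 m: 1.9×10⁻⁴ × 0.82 × 580 = 0.090364 m
A 1800 × 0.26 × 1.8×10⁻⁴ = 0.08424 m
A total: 0.207949 m
B Layer 1: 1.5×10⁻⁴ × 150 × 1 = 0.02250 m
B 150–620 m: 1.5×10⁻⁴ × 0.13 × 470 = 0.009165 m
B total: 0.031665 m
Ratio: 0.207949 / 0.031665 ≈ 6.567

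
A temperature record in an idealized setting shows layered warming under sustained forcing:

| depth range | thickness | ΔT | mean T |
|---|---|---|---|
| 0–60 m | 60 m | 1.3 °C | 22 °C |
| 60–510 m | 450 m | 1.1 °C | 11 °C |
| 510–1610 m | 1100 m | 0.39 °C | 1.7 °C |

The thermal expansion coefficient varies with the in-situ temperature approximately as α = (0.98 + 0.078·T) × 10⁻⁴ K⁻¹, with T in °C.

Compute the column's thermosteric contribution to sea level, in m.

Layer 1: α = (0.98 + 0.078×22)×10⁻⁴ = 2.696×10⁻⁴ K⁻¹
Layer 2: α = (0.98 + 0.078×11)×10⁻⁴ = 1.838×10⁻⁴ K⁻¹
Layer 3: α = (0.98 + 0.078×1.7)×10⁻⁴ = 1.1126×10⁻⁴ K⁻¹
Layer 1: 1.3 × 60 × 2.696×10⁻⁴ = 0.0210288 m
450 × 1.838×10⁻⁴ × 1.1 = 0.090981 m
1.1126×10⁻⁴ × 1100 × 0.39 = 0.04773054 m
Δh = 0.0210288 + 0.090981 + 0.04773054 = 0.15974034 m ≈ 0.160 m

0.160 m of thermosteric rise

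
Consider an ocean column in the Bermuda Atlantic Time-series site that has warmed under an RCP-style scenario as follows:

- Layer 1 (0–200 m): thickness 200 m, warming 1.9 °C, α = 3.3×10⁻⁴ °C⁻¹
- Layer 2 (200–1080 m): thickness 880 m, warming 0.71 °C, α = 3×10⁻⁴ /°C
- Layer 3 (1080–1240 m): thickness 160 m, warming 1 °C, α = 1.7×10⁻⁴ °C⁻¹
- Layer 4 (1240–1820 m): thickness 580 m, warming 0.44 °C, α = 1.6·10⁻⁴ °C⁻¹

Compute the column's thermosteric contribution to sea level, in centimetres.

Δh ≈ 38 cm

0–200 m: 200 × 1.9 × 3.3×10⁻⁴ = 0.12540 m
0.71 × 880 × 3×10⁻⁴ = 0.18744 m
Layer 3: 160 × 1.7×10⁻⁴ × 1 = 0.02720 m
0.44 × 1.6×10⁻⁴ × 580 = 0.040832 m
Δh = 0.12540 + 0.18744 + 0.02720 + 0.040832 = 0.380872 m ≈ 38 cm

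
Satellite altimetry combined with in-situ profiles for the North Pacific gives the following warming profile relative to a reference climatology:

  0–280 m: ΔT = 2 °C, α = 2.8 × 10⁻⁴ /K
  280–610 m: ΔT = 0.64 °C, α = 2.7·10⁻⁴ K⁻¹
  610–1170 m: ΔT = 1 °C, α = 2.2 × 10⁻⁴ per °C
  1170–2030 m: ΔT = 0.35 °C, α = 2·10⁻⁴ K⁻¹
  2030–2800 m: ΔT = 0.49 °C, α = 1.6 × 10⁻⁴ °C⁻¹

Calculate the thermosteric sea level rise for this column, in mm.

Layer 1: 2 × 2.8×10⁻⁴ × 280 = 0.15680 m
280–610 m: 0.64 × 330 × 2.7×10⁻⁴ = 0.057024 m
610–1170 m: 2.2×10⁻⁴ × 560 × 1 = 0.12320 m
1170–2030 m: 860 × 2×10⁻⁴ × 0.35 = 0.06020 m
2030–2800 m: 1.6×10⁻⁴ × 770 × 0.49 = 0.060368 m
Δh = 0.15680 + 0.057024 + 0.12320 + 0.06020 + 0.060368 = 0.457592 m

458 mm of thermosteric rise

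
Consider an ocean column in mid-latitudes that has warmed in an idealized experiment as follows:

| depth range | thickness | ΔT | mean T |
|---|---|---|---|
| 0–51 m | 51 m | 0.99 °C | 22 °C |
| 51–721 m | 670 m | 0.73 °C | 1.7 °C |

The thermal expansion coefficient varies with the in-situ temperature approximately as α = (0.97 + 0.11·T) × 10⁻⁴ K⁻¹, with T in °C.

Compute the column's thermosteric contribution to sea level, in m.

0.074 m of thermosteric rise

Layer 1: α = (0.97 + 0.11×22)×10⁻⁴ = 3.39×10⁻⁴ K⁻¹
Layer 2: α = (0.97 + 0.11×1.7)×10⁻⁴ = 1.157×10⁻⁴ K⁻¹
51 × 3.39×10⁻⁴ × 0.99 = 0.01711611 m
Layer 2: 0.73 × 1.157×10⁻⁴ × 670 = 0.05658887 m
Δh = 0.01711611 + 0.05658887 = 0.07370498 m ≈ 0.074 m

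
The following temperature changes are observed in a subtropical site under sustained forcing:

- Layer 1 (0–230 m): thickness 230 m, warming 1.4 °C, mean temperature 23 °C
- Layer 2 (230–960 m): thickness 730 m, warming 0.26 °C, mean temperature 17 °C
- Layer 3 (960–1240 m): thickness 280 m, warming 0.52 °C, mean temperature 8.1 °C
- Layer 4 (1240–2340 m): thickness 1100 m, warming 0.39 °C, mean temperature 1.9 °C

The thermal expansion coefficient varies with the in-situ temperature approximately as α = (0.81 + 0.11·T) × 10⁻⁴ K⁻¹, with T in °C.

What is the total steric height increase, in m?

0.227 m of thermosteric rise

Layer 1: α = (0.81 + 0.11×23)×10⁻⁴ = 3.34×10⁻⁴ K⁻¹
Layer 2: α = (0.81 + 0.11×17)×10⁻⁴ = 2.68×10⁻⁴ K⁻¹
Layer 3: α = (0.81 + 0.11×8.1)×10⁻⁴ = 1.701×10⁻⁴ K⁻¹
Layer 4: α = (0.81 + 0.11×1.9)×10⁻⁴ = 1.019×10⁻⁴ K⁻¹
3.34×10⁻⁴ × 1.4 × 230 = 0.107548 m
230–960 m: 0.26 × 730 × 2.68×10⁻⁴ = 0.0508664 m
0.52 × 280 × 1.701×10⁻⁴ = 0.02476656 m
1240–2340 m: 0.39 × 1100 × 1.019×10⁻⁴ = 0.0437151 m
Δh = 0.107548 + 0.0508664 + 0.02476656 + 0.0437151 = 0.22689606 m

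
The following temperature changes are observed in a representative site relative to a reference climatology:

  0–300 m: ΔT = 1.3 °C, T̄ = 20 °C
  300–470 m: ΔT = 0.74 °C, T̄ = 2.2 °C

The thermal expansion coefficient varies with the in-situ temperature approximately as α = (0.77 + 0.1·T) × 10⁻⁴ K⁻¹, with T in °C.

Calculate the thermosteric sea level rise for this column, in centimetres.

Layer 1: α = (0.77 + 0.1×20)×10⁻⁴ = 2.77×10⁻⁴ K⁻¹
Layer 2: α = (0.77 + 0.1×2.2)×10⁻⁴ = 0.99×10⁻⁴ K⁻¹
Layer 1: 1.3 × 2.77×10⁻⁴ × 300 = 0.10803 m
0.74 × 0.99×10⁻⁴ × 170 = 0.0124542 m
Δh = 0.10803 + 0.0124542 = 0.1204842 m

Δh = 12.0 cm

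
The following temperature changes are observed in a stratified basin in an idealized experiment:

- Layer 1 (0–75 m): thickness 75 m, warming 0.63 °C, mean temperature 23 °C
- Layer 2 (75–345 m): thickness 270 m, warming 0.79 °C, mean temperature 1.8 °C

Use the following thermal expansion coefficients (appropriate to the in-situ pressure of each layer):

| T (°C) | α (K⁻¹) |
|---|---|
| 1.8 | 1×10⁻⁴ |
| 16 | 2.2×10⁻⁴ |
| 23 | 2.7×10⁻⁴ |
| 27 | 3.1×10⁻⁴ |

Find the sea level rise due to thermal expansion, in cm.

Layer 1 at 23 °C → α = 2.7×10⁻⁴ K⁻¹
Layer 2 at 1.8 °C → α = 1×10⁻⁴ K⁻¹
0–75 m: 0.63 × 75 × 2.7×10⁻⁴ = 0.0127575 m
Layer 2: 270 × 0.79 × 1×10⁻⁴ = 0.02133 m
Δh = 0.0127575 + 0.02133 = 0.0340875 m ≈ 3.41 cm

Δh ≈ 3.41 cm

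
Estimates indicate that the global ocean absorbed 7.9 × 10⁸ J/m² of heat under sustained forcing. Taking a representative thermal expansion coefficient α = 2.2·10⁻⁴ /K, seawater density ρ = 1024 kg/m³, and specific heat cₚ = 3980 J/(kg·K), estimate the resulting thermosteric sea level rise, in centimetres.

Δh = αQ/(ρcₚ) = 2.2×10⁻⁴ × 7.9×10⁸ / (1024 × 3980) ≈ 0.042645 m

4.26 cm of thermosteric rise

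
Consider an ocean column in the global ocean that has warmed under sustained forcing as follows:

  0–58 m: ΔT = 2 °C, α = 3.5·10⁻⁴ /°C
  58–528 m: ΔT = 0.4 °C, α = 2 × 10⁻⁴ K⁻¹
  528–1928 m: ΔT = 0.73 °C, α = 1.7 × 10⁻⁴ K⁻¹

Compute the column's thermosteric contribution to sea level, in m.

Δh = 0.25 m

0–58 m: 2 × 3.5×10⁻⁴ × 58 = 0.04060 m
58–528 m: 0.4 × 470 × 2×10⁻⁴ = 0.03760 m
Layer 3: 0.73 × 1400 × 1.7×10⁻⁴ = 0.17374 m
Δh = 0.04060 + 0.03760 + 0.17374 = 0.25194 m ≈ 0.25 m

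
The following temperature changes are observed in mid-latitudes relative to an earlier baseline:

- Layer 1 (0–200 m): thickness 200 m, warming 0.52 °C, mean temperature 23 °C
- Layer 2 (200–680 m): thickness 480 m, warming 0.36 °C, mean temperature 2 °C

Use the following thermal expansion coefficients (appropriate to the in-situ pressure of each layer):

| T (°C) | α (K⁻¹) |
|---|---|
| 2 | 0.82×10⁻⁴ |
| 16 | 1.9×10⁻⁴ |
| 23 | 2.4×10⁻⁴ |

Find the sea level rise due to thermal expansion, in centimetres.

Layer 1 at 23 °C → α = 2.4×10⁻⁴ K⁻¹
Layer 2 at 2 °C → α = 0.82×10⁻⁴ K⁻¹
2.4×10⁻⁴ × 200 × 0.52 = 0.02496 m
Layer 2: 0.82×10⁻⁴ × 480 × 0.36 = 0.0141696 m
Δh = 0.02496 + 0.0141696 = 0.0391296 m

3.91 cm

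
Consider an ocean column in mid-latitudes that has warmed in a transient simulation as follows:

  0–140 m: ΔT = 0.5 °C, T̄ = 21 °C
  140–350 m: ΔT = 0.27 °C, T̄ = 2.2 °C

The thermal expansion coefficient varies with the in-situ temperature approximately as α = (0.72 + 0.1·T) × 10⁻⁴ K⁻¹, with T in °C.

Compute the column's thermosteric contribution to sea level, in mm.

Layer 1: α = (0.72 + 0.1×21)×10⁻⁴ = 2.82×10⁻⁴ K⁻¹
Layer 2: α = (0.72 + 0.1×2.2)×10⁻⁴ = 0.94×10⁻⁴ K⁻¹
Layer 1: 2.82×10⁻⁴ × 140 × 0.5 = 0.01974 m
Layer 2: 0.27 × 210 × 0.94×10⁻⁴ = 0.0053298 m
Δh = 0.01974 + 0.0053298 = 0.0250698 m

Δh = 25.1 mm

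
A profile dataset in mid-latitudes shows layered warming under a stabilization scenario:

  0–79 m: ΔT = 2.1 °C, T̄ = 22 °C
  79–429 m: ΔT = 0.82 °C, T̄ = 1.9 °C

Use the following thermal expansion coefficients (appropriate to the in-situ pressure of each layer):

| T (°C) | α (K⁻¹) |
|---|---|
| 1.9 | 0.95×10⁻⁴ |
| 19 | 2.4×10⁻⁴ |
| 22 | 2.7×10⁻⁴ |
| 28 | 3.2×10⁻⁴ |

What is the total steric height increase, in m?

Layer 1 at 22 °C → α = 2.7×10⁻⁴ K⁻¹
Layer 2 at 1.9 °C → α = 0.95×10⁻⁴ K⁻¹
2.1 × 2.7×10⁻⁴ × 79 = 0.044793 m
Layer 2: 0.82 × 350 × 0.95×10⁻⁴ = 0.027265 m
Δh = 0.044793 + 0.027265 = 0.072058 m ≈ 0.0721 m

0.0721 m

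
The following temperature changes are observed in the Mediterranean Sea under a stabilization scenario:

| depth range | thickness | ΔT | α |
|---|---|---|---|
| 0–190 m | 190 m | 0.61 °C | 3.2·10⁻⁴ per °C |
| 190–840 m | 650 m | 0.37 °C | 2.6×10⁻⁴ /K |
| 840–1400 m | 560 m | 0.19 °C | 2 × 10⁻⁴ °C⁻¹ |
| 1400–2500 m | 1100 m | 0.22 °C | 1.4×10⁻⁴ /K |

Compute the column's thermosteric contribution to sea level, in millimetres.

150 mm

Layer 1: 3.2×10⁻⁴ × 0.61 × 190 = 0.037088 m
190–840 m: 650 × 0.37 × 2.6×10⁻⁴ = 0.06253 m
0.19 × 560 × 2×10⁻⁴ = 0.02128 m
Layer 4: 0.22 × 1100 × 1.4×10⁻⁴ = 0.03388 m
Δh = 0.037088 + 0.06253 + 0.02128 + 0.03388 = 0.154778 m ≈ 150 mm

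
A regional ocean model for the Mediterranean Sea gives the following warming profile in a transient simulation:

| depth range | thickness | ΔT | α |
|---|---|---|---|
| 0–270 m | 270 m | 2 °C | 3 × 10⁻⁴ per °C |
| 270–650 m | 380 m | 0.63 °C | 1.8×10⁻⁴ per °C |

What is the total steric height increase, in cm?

0–270 m: 270 × 2 × 3×10⁻⁴ = 0.16200 m
Layer 2: 380 × 1.8×10⁻⁴ × 0.63 = 0.043092 m
Δh = 0.16200 + 0.043092 = 0.205092 m

20.5 cm of thermosteric rise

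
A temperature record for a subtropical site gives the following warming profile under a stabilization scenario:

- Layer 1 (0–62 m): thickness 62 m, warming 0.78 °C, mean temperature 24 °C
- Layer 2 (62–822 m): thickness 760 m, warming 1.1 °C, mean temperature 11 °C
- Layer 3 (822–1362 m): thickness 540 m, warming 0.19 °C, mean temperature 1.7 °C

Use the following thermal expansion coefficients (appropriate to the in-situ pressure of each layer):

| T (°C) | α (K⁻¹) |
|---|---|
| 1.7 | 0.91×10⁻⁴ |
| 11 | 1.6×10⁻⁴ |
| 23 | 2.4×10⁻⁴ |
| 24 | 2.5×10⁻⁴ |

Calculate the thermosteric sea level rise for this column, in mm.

Δh = 160 mm

Layer 1 at 24 °C → α = 2.5×10⁻⁴ K⁻¹
Layer 2 at 11 °C → α = 1.6×10⁻⁴ K⁻¹
Layer 3 at 1.7 °C → α = 0.91×10⁻⁴ K⁻¹
0–62 m: 2.5×10⁻⁴ × 0.78 × 62 = 0.01209 m
Layer 2: 760 × 1.1 × 1.6×10⁻⁴ = 0.13376 m
822–1362 m: 0.19 × 0.91×10⁻⁴ × 540 = 0.0093366 m
Δh = 0.01209 + 0.13376 + 0.0093366 = 0.1551866 m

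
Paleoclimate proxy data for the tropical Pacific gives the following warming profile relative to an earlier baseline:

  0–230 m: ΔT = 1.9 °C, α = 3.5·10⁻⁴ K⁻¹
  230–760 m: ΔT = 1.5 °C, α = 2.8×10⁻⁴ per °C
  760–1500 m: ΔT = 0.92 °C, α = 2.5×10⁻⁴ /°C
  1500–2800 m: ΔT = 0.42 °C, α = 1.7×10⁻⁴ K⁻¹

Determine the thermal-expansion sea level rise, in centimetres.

63.9 cm of thermosteric rise

230 × 3.5×10⁻⁴ × 1.9 = 0.15295 m
230–760 m: 1.5 × 2.8×10⁻⁴ × 530 = 0.22260 m
740 × 0.92 × 2.5×10⁻⁴ = 0.17020 m
1500–2800 m: 1.7×10⁻⁴ × 1300 × 0.42 = 0.09282 m
Δh = 0.15295 + 0.22260 + 0.17020 + 0.09282 = 0.63857 m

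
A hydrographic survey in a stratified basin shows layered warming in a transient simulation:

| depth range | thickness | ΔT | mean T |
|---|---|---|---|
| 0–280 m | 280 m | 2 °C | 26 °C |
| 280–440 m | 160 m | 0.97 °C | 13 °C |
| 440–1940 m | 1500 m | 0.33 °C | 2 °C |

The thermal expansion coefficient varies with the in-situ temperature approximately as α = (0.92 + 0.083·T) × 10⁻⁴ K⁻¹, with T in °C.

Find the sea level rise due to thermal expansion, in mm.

Layer 1: α = (0.92 + 0.083×26)×10⁻⁴ = 3.078×10⁻⁴ K⁻¹
Layer 2: α = (0.92 + 0.083×13)×10⁻⁴ = 1.999×10⁻⁴ K⁻¹
Layer 3: α = (0.92 + 0.083×2)×10⁻⁴ = 1.086×10⁻⁴ K⁻¹
0–280 m: 280 × 3.078×10⁻⁴ × 2 = 0.172368 m
Layer 2: 1.999×10⁻⁴ × 0.97 × 160 = 0.03102448 m
Layer 3: 1.086×10⁻⁴ × 0.33 × 1500 = 0.053757 m
Δh = 0.172368 + 0.03102448 + 0.053757 = 0.25714948 m

Δh = 257 mm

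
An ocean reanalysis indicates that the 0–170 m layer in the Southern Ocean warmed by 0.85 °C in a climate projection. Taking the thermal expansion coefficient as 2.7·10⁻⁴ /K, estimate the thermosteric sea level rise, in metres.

Δh = αΔT·H = 2.7×10⁻⁴ × 0.85 × 170 = 0.039015 m

about 0.0390 m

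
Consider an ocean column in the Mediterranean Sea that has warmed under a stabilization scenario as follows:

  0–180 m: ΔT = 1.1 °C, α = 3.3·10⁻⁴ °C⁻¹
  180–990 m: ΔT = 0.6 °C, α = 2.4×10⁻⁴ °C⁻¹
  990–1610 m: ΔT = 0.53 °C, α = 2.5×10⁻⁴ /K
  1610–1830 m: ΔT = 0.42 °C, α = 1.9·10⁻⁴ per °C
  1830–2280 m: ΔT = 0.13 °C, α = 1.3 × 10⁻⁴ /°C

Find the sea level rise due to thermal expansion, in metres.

0–180 m: 1.1 × 3.3×10⁻⁴ × 180 = 0.06534 m
180–990 m: 810 × 0.6 × 2.4×10⁻⁴ = 0.11664 m
Layer 3: 620 × 2.5×10⁻⁴ × 0.53 = 0.08215 m
0.42 × 220 × 1.9×10⁻⁴ = 0.017556 m
Layer 5: 0.13 × 450 × 1.3×10⁻⁴ = 0.007605 m
Δh = 0.06534 + 0.11664 + 0.08215 + 0.017556 + 0.007605 = 0.289291 m ≈ 0.289 m

0.289 m of thermosteric rise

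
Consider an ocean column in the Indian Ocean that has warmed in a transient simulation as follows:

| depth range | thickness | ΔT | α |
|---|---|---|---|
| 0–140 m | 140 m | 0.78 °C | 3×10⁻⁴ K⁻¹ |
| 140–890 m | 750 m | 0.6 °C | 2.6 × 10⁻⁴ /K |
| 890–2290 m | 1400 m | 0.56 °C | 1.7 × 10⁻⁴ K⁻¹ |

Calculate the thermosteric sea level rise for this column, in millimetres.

Layer 1: 0.78 × 3×10⁻⁴ × 140 = 0.03276 m
140–890 m: 0.6 × 2.6×10⁻⁴ × 750 = 0.11700 m
890–2290 m: 1400 × 0.56 × 1.7×10⁻⁴ = 0.13328 m
Δh = 0.03276 + 0.11700 + 0.13328 = 0.28304 m ≈ 280 mm

Δh = 280 mm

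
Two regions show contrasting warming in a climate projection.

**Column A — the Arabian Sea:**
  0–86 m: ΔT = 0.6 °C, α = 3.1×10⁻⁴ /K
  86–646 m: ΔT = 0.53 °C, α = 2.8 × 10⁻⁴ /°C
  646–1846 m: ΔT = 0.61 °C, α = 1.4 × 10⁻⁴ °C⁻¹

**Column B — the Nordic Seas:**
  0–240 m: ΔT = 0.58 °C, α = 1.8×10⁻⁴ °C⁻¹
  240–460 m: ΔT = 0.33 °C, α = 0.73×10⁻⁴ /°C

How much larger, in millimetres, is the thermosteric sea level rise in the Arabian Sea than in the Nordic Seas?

Δh_A − Δh_B ≈ 170 mm

A 0–86 m: 86 × 3.1×10⁻⁴ × 0.6 = 0.015996 m
A 2.8×10⁻⁴ × 0.53 × 560 = 0.083104 m
A Layer 3: 1.4×10⁻⁴ × 0.61 × 1200 = 0.10248 m
A total: 0.20158 m
B Layer 1: 240 × 0.58 × 1.8×10⁻⁴ = 0.025056 m
B Layer 2: 0.73×10⁻⁴ × 220 × 0.33 = 0.0052998 m
B total: 0.0303558 m
Difference: 0.20158 − 0.0303558 = 0.1712242 m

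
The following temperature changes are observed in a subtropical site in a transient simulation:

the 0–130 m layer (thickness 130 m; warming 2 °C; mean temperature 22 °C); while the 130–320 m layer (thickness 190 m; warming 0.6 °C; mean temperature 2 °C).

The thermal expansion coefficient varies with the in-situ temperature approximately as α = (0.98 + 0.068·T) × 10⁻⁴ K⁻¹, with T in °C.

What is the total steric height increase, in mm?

77.1 mm of thermosteric rise

Layer 1: α = (0.98 + 0.068×22)×10⁻⁴ = 2.476×10⁻⁴ K⁻¹
Layer 2: α = (0.98 + 0.068×2)×10⁻⁴ = 1.116×10⁻⁴ K⁻¹
Layer 1: 2 × 130 × 2.476×10⁻⁴ = 0.064376 m
130–320 m: 0.6 × 190 × 1.116×10⁻⁴ = 0.0127224 m
Δh = 0.064376 + 0.0127224 = 0.0770984 m ≈ 77.1 mm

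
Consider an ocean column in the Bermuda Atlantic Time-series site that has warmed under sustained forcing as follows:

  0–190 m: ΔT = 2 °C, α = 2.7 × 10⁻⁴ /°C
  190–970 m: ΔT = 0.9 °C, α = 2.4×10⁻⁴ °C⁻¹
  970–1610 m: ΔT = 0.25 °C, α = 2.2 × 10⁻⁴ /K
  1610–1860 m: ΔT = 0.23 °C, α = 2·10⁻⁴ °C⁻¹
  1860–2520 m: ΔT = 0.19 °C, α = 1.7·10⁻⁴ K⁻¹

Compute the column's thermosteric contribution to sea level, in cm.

Δh ≈ 33.9 cm

190 × 2 × 2.7×10⁻⁴ = 0.10260 m
Layer 2: 780 × 0.9 × 2.4×10⁻⁴ = 0.16848 m
970–1610 m: 0.25 × 2.2×10⁻⁴ × 640 = 0.03520 m
Layer 4: 2×10⁻⁴ × 250 × 0.23 = 0.01150 m
Layer 5: 1.7×10⁻⁴ × 0.19 × 660 = 0.021318 m
Δh = 0.10260 + 0.16848 + 0.03520 + 0.01150 + 0.021318 = 0.339098 m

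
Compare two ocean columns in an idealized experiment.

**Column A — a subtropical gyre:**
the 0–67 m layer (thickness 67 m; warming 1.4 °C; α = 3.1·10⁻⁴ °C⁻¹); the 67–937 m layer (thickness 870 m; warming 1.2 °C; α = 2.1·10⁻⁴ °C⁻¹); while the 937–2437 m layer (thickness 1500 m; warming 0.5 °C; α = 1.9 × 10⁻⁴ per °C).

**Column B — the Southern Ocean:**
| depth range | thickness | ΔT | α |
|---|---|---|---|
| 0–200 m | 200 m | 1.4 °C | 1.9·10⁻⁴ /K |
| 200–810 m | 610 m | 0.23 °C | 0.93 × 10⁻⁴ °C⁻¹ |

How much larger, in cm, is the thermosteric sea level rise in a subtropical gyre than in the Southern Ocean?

Δh_A − Δh_B ≈ 32.5 cm

A Layer 1: 1.4 × 67 × 3.1×10⁻⁴ = 0.029078 m
A Layer 2: 2.1×10⁻⁴ × 1.2 × 870 = 0.21924 m
A 1.9×10⁻⁴ × 0.5 × 1500 = 0.14250 m
A total: 0.390818 m
B 1.9×10⁻⁴ × 200 × 1.4 = 0.05320 m
B 0.93×10⁻⁴ × 0.23 × 610 = 0.0130479 m
B total: 0.0662479 m
Difference: 0.390818 − 0.0662479 = 0.3245701 m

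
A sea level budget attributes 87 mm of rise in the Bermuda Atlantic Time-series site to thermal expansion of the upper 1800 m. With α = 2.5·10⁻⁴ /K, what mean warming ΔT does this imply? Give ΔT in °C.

ΔT = Δh/(αH) = 0.087 / (2.5×10⁻⁴ × 1800) ≈ 0.1933 °C

about 0.193 °C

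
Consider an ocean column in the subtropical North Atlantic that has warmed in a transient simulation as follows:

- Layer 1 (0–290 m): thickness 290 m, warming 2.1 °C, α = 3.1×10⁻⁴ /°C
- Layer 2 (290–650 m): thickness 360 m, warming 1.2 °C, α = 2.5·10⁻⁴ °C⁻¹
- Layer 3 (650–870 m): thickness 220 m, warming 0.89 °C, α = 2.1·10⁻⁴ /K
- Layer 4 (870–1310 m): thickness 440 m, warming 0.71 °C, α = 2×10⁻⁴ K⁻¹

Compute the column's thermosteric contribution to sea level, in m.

0–290 m: 290 × 2.1 × 3.1×10⁻⁴ = 0.18879 m
360 × 2.5×10⁻⁴ × 1.2 = 0.10800 m
Layer 3: 220 × 0.89 × 2.1×10⁻⁴ = 0.041118 m
440 × 2×10⁻⁴ × 0.71 = 0.06248 m
Δh = 0.18879 + 0.10800 + 0.041118 + 0.06248 = 0.400388 m

about 0.40 m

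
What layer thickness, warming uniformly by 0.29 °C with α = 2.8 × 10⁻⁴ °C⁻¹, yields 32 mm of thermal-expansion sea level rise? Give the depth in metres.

H = Δh/(αΔT) = 0.032 / (2.8×10⁻⁴ × 0.29) ≈ 394.1 m

390 m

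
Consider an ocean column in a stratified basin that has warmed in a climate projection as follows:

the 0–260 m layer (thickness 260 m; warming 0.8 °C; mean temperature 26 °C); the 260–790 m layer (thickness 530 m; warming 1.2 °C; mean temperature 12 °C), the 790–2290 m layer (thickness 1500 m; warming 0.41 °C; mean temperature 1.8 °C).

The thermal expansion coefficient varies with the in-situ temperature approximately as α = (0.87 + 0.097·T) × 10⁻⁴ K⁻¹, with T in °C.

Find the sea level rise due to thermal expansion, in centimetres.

Layer 1: α = (0.87 + 0.097×26)×10⁻⁴ = 3.392×10⁻⁴ K⁻¹
Layer 2: α = (0.87 + 0.097×12)×10⁻⁴ = 2.034×10⁻⁴ K⁻¹
Layer 3: α = (0.87 + 0.097×1.8)×10⁻⁴ = 1.0446×10⁻⁴ K⁻¹
0–260 m: 3.392×10⁻⁴ × 260 × 0.8 = 0.0705536 m
260–790 m: 530 × 2.034×10⁻⁴ × 1.2 = 0.1293624 m
0.41 × 1.0446×10⁻⁴ × 1500 = 0.0642429 m
Δh = 0.0705536 + 0.1293624 + 0.0642429 = 0.2641589 m ≈ 26.4 cm

about 26.4 cm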